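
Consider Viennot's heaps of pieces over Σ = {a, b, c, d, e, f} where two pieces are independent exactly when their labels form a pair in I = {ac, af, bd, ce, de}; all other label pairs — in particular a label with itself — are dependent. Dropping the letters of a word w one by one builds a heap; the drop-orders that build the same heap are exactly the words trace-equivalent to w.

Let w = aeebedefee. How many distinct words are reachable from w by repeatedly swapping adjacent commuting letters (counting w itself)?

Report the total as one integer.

0(a) covers ∅
1(e) covers 0:a
2(e) covers 1:e
3(b) covers 2:e
4(e) covers 3:b
5(d) covers 0:a
6(e) covers 4:e
7(f) covers 5:d, 6:e
8(e) covers 7:f
9(e) covers 8:e
floor of heap: 0:a
completions by unplaced set U, small U first (add the entries for U minus each lowest piece of U):
  |U|=1: {9}:1
  |U|=2: {8,9}:1
  |U|=3: {7,8,9}:1
  |U|=4: {5,7,8,9}:1  {6,7,8,9}:1
  |U|=5: {4,6,7,8,9}:1  {5,6,7,8,9}:2
  |U|=6: {3,4,6,7,8,9}:1  {4,5,6,7,8,9}:3
  |U|=7: {2,3,4,6,7,8,9}:1  {3,4,5,6,7,8,9}:4
  |U|=8: {1,2,3,4,6,7,8,9}:1  {2,3,4,5,6,7,8,9}:5
  start at 0(a): 6

6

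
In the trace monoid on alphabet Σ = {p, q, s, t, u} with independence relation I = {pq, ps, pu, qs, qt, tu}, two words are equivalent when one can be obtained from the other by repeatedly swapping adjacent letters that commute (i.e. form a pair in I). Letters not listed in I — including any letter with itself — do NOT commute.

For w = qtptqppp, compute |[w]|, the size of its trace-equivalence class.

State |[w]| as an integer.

28

piece 0:q — minimal
piece 1:t — minimal
piece 2:p rests on {1:t}
piece 3:t rests on {2:p}
piece 4:q rests on {0:q}
piece 5:p rests on {3:t}
piece 6:p rests on {5:p}
piece 7:p rests on {6:p}
minimal pieces: {0:q, 1:t}
ways to finish when only these pieces remain (= sum over removing one remaining piece with nothing left below it):
  1 left: {4}→1  {7}→1
  2 left: {0,4}→1  {4,7}→2  {6,7}→1
  3 left: {0,4,7}→3  {4,6,7}→3  {5,6,7}→1
  4 left: {0,4,6,7}→6  {3,5,6,7}→1  {4,5,6,7}→4
  5 left: {0,4,5,6,7}→10  {2,3,5,6,7}→1  {3,4,5,6,7}→5
  6 left: {0,3,4,5,6,7}→15  {1,2,3,5,6,7}→1  {2,3,4,5,6,7}→6
  placing 0:q first → 7 extensions
  placing 1:t first → 21 extensions
total linear extensions = 28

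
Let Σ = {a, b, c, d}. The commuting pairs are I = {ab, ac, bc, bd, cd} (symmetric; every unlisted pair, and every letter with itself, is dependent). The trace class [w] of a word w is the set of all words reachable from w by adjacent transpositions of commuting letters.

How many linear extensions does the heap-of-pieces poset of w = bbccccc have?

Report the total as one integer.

#0=b has no predecessor
#1=b depends on [0:b]
#2=c has no predecessor
#3=c depends on [2:c]
#4=c depends on [3:c]
#5=c depends on [4:c]
#6=c depends on [5:c]
sources: [0:b, 2:c]
N(rest) = Σ N(rest − s) over sources s of rest; N(one piece) = 1:
  size 1 → [1]=1  [6]=1
  size 2 → [0,1]=1  [1,6]=2  [5,6]=1
  size 3 → [0,1,6]=3  [1,5,6]=3  [4,5,6]=1
  size 4 → [0,1,5,6]=6  [1,4,5,6]=4  [3,4,5,6]=1
  size 5 → [0,1,4,5,6]=10  [1,3,4,5,6]=5  [2,3,4,5,6]=1
  first=0(b) contributes 6
  first=2(c) contributes 15
|[w]| = 21

21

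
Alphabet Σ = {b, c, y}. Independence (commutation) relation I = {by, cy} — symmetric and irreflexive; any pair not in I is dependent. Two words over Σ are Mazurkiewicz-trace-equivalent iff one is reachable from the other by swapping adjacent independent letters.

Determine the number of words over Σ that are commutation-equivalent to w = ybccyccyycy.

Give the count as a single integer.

462

piece 0:y — minimal
piece 1:b — minimal
piece 2:c rests on {1:b}
piece 3:c rests on {2:c}
piece 4:y rests on {0:y}
piece 5:c rests on {3:c}
piece 6:c rests on {5:c}
piece 7:y rests on {4:y}
piece 8:y rests on {7:y}
piece 9:c rests on {6:c}
piece 10:y rests on {8:y}
minimal pieces: {0:y, 1:b}
ways to finish when only these pieces remain (= sum over removing one remaining piece with nothing left below it):
  1 left: {9}→1  {10}→1
  2 left: {6,9}→1  {8,10}→1  {9,10}→2
  3 left: {5,6,9}→1  {6,9,10}→3  {7,8,10}→1  {8,9,10}→3
  4 left: {3,5,6,9}→1  {4,7,8,10}→1  {5,6,9,10}→4  {6,8,9,10}→6  {7,8,9,10}→4
  5 left: {0,4,7,8,10}→1  {2,3,5,6,9}→1  {3,5,6,9,10}→5  {4,7,8,9,10}→5  {5,6,8,9,10}→10  {6,7,8,9,10}→10
  6 left: {0,4,7,8,9,10}→6  {1,2,3,5,6,9}→1  {2,3,5,6,9,10}→6  {3,5,6,8,9,10}→15  {4,6,7,8,9,10}→15  {5,6,7,8,9,10}→20
  7 left: {0,4,6,7,8,9,10}→21  {1,2,3,5,6,9,10}→7  {2,3,5,6,8,9,10}→21  {3,5,6,7,8,9,10}→35  {4,5,6,7,8,9,10}→35
  8 left: {0,4,5,6,7,8,9,10}→56  {1,2,3,5,6,8,9,10}→28  {2,3,5,6,7,8,9,10}→56  {3,4,5,6,7,8,9,10}→70
  9 left: {0,3,4,5,6,7,8,9,10}→126  {1,2,3,5,6,7,8,9,10}→84  {2,3,4,5,6,7,8,9,10}→126
  placing 0:y first → 210 extensions
  placing 1:b first → 252 extensions
total linear extensions = 462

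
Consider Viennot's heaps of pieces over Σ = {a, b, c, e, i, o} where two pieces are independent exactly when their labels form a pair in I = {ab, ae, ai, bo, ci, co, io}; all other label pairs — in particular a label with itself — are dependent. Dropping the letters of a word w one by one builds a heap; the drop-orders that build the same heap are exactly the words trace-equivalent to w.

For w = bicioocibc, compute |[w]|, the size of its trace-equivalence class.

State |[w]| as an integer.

#0=b has no predecessor
#1=i depends on [0:b]
#2=c depends on [0:b]
#3=i depends on [1:i]
#4=o has no predecessor
#5=o depends on [4:o]
#6=c depends on [2:c]
#7=i depends on [3:i]
#8=b depends on [6:c, 7:i]
#9=c depends on [8:b]
sources: [0:b, 4:o]
N(rest) = Σ N(rest − s) over sources s of rest; N(one piece) = 1:
  size 1 → [5]=1  [9]=1
  size 2 → [4,5]=1  [5,9]=2  [8,9]=1
  size 3 → [4,5,9]=3  [5,8,9]=3  [6,8,9]=1  [7,8,9]=1
  size 4 → [2,6,8,9]=1  [3,7,8,9]=1  [4,5,8,9]=6  [5,6,8,9]=4  [5,7,8,9]=4  [6,7,8,9]=2
  size 5 → [1,3,7,8,9]=1  [2,5,6,8,9]=5  [2,6,7,8,9]=3  [3,5,7,8,9]=5  [3,6,7,8,9]=3  [4,5,6,8,9]=10  [4,5,7,8,9]=10  [5,6,7,8,9]=10
  size 6 → [1,3,5,7,8,9]=6  [1,3,6,7,8,9]=4  [2,3,6,7,8,9]=6  [2,4,5,6,8,9]=15  [2,5,6,7,8,9]=18  [3,4,5,7,8,9]=15  [3,5,6,7,8,9]=18  [4,5,6,7,8,9]=30
  size 7 → [1,2,3,6,7,8,9]=10  [1,3,4,5,7,8,9]=21  [1,3,5,6,7,8,9]=28  [2,3,5,6,7,8,9]=42  [2,4,5,6,7,8,9]=63  [3,4,5,6,7,8,9]=63
  size 8 → [0,1,2,3,6,7,8,9]=10  [1,2,3,5,6,7,8,9]=80  [1,3,4,5,6,7,8,9]=112  [2,3,4,5,6,7,8,9]=168
  first=0(b) contributes 360
  first=4(o) contributes 90
|[w]| = 450

450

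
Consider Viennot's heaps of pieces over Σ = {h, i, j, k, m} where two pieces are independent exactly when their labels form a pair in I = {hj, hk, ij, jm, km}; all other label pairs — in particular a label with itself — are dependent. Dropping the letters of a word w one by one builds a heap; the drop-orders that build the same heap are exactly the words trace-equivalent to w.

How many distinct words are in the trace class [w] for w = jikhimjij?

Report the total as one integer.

60

piece 0:j — minimal
piece 1:i — minimal
piece 2:k rests on {0:j, 1:i}
piece 3:h rests on {1:i}
piece 4:i rests on {2:k, 3:h}
piece 5:m rests on {4:i}
piece 6:j rests on {2:k}
piece 7:i rests on {5:m}
piece 8:j rests on {6:j}
minimal pieces: {0:j, 1:i}
ways to finish when only these pieces remain (= sum over removing one remaining piece with nothing left below it):
  1 left: {7}→1  {8}→1
  2 left: {5,7}→1  {6,8}→1  {7,8}→2
  3 left: {4,5,7}→1  {5,7,8}→3  {6,7,8}→3
  4 left: {3,4,5,7}→1  {4,5,7,8}→4  {5,6,7,8}→6
  5 left: {3,4,5,7,8}→5  {4,5,6,7,8}→10
  6 left: {2,4,5,6,7,8}→10  {3,4,5,6,7,8}→15
  7 left: {0,2,4,5,6,7,8}→10  {2,3,4,5,6,7,8}→25
  placing 0:j first → 25 extensions
  placing 1:i first → 35 extensions
total linear extensions = 60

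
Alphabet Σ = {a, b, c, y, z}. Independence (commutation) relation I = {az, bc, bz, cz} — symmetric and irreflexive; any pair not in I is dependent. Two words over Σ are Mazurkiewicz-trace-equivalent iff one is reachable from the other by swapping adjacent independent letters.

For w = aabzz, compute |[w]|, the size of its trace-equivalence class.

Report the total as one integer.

piece 0:a — minimal
piece 1:a rests on {0:a}
piece 2:b rests on {1:a}
piece 3:z — minimal
piece 4:z rests on {3:z}
minimal pieces: {0:a, 3:z}
ways to finish when only these pieces remain (= sum over removing one remaining piece with nothing left below it):
  1 left: {2}→1  {4}→1
  2 left: {1,2}→1  {2,4}→2  {3,4}→1
  3 left: {0,1,2}→1  {1,2,4}→3  {2,3,4}→3
  placing 0:a first → 6 extensions
  placing 3:z first → 4 extensions
total linear extensions = 10

10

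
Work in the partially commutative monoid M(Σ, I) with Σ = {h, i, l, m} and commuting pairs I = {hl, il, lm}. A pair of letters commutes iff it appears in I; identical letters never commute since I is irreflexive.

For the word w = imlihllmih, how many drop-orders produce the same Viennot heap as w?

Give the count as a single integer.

120

#0=i has no predecessor
#1=m depends on [0:i]
#2=l has no predecessor
#3=i depends on [1:m]
#4=h depends on [3:i]
#5=l depends on [2:l]
#6=l depends on [5:l]
#7=m depends on [4:h]
#8=i depends on [7:m]
#9=h depends on [8:i]
sources: [0:i, 2:l]
N(rest) = Σ N(rest − s) over sources s of rest; N(one piece) = 1:
  size 1 → [6]=1  [9]=1
  size 2 → [5,6]=1  [6,9]=2  [8,9]=1
  size 3 → [2,5,6]=1  [5,6,9]=3  [6,8,9]=3  [7,8,9]=1
  size 4 → [2,5,6,9]=4  [4,7,8,9]=1  [5,6,8,9]=6  [6,7,8,9]=4
  size 5 → [2,5,6,8,9]=10  [3,4,7,8,9]=1  [4,6,7,8,9]=5  [5,6,7,8,9]=10
  size 6 → [1,3,4,7,8,9]=1  [2,5,6,7,8,9]=20  [3,4,6,7,8,9]=6  [4,5,6,7,8,9]=15
  size 7 → [0,1,3,4,7,8,9]=1  [1,3,4,6,7,8,9]=7  [2,4,5,6,7,8,9]=35  [3,4,5,6,7,8,9]=21
  size 8 → [0,1,3,4,6,7,8,9]=8  [1,3,4,5,6,7,8,9]=28  [2,3,4,5,6,7,8,9]=56
  first=0(i) contributes 84
  first=2(l) contributes 36
|[w]| = 120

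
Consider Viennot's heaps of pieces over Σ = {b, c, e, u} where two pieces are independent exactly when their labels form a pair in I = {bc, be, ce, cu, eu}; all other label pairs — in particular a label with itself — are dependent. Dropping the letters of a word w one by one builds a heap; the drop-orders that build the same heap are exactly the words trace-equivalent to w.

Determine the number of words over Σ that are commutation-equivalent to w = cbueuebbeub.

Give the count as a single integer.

piece 0:c — minimal
piece 1:b — minimal
piece 2:u rests on {1:b}
piece 3:e — minimal
piece 4:u rests on {2:u}
piece 5:e rests on {3:e}
piece 6:b rests on {4:u}
piece 7:b rests on {6:b}
piece 8:e rests on {5:e}
piece 9:u rests on {7:b}
piece 10:b rests on {9:u}
minimal pieces: {0:c, 1:b, 3:e}
ways to finish when only these pieces remain (= sum over removing one remaining piece with nothing left below it):
  1 left: {0}→1  {8}→1  {10}→1
  2 left: {0,8}→2  {0,10}→2  {5,8}→1  {8,10}→2  {9,10}→1
  3 left: {0,5,8}→3  {0,8,10}→6  {0,9,10}→3  {3,5,8}→1  {5,8,10}→3  {7,9,10}→1  {8,9,10}→3
  4 left: {0,3,5,8}→4  {0,5,8,10}→12  {0,7,9,10}→4  {0,8,9,10}→12  {3,5,8,10}→4  {5,8,9,10}→6  {6,7,9,10}→1  {7,8,9,10}→4
  5 left: {0,3,5,8,10}→20  {0,5,8,9,10}→30  {0,6,7,9,10}→5  {0,7,8,9,10}→20  {3,5,8,9,10}→10  {4,6,7,9,10}→1  {5,7,8,9,10}→10  {6,7,8,9,10}→5
  6 left: {0,3,5,8,9,10}→60  {0,4,6,7,9,10}→6  {0,5,7,8,9,10}→60  {0,6,7,8,9,10}→30  {2,4,6,7,9,10}→1  {3,5,7,8,9,10}→20  {4,6,7,8,9,10}→6  {5,6,7,8,9,10}→15
  7 left: {0,2,4,6,7,9,10}→7  {0,3,5,7,8,9,10}→140  {0,4,6,7,8,9,10}→42  {0,5,6,7,8,9,10}→105  {1,2,4,6,7,9,10}→1  {2,4,6,7,8,9,10}→7  {3,5,6,7,8,9,10}→35  {4,5,6,7,8,9,10}→21
  8 left: {0,1,2,4,6,7,9,10}→8  {0,2,4,6,7,8,9,10}→56  {0,3,5,6,7,8,9,10}→280  {0,4,5,6,7,8,9,10}→168  {1,2,4,6,7,8,9,10}→8  {2,4,5,6,7,8,9,10}→28  {3,4,5,6,7,8,9,10}→56
  9 left: {0,1,2,4,6,7,8,9,10}→72  {0,2,4,5,6,7,8,9,10}→252  {0,3,4,5,6,7,8,9,10}→504  {1,2,4,5,6,7,8,9,10}→36  {2,3,4,5,6,7,8,9,10}→84
  placing 0:c first → 120 extensions
  placing 1:b first → 840 extensions
  placing 3:e first → 360 extensions
total linear extensions = 1320

1320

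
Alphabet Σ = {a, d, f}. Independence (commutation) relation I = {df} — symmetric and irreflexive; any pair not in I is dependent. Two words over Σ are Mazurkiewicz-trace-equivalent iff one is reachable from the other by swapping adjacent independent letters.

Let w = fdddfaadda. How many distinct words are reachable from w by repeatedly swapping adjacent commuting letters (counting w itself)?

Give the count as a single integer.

10

0(f) covers ∅
1(d) covers ∅
2(d) covers 1:d
3(d) covers 2:d
4(f) covers 0:f
5(a) covers 3:d, 4:f
6(a) covers 5:a
7(d) covers 6:a
8(d) covers 7:d
9(a) covers 8:d
floor of heap: 0:f, 1:d
completions by unplaced set U, small U first (add the entries for U minus each lowest piece of U):
  |U|=1: {9}:1
  |U|=2: {8,9}:1
  |U|=3: {7,8,9}:1
  |U|=4: {6,7,8,9}:1
  |U|=5: {5,6,7,8,9}:1
  |U|=6: {3,5,6,7,8,9}:1  {4,5,6,7,8,9}:1
  |U|=7: {0,4,5,6,7,8,9}:1  {2,3,5,6,7,8,9}:1  {3,4,5,6,7,8,9}:2
  |U|=8: {0,3,4,5,6,7,8,9}:3  {1,2,3,5,6,7,8,9}:1  {2,3,4,5,6,7,8,9}:3
  start at 0(f): 4
  start at 1(d): 6
sum over floor = 10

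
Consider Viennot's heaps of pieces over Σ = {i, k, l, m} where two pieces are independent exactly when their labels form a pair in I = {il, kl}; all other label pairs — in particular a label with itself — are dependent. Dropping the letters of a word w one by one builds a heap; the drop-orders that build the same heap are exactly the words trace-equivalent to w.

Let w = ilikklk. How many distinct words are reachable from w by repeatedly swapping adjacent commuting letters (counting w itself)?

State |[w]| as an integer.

21

#0=i has no predecessor
#1=l has no predecessor
#2=i depends on [0:i]
#3=k depends on [2:i]
#4=k depends on [3:k]
#5=l depends on [1:l]
#6=k depends on [4:k]
sources: [0:i, 1:l]
N(rest) = Σ N(rest − s) over sources s of rest; N(one piece) = 1:
  size 1 → [5]=1  [6]=1
  size 2 → [1,5]=1  [4,6]=1  [5,6]=2
  size 3 → [1,5,6]=3  [3,4,6]=1  [4,5,6]=3
  size 4 → [1,4,5,6]=6  [2,3,4,6]=1  [3,4,5,6]=4
  size 5 → [0,2,3,4,6]=1  [1,3,4,5,6]=10  [2,3,4,5,6]=5
  first=0(i) contributes 15
  first=1(l) contributes 6
|[w]| = 21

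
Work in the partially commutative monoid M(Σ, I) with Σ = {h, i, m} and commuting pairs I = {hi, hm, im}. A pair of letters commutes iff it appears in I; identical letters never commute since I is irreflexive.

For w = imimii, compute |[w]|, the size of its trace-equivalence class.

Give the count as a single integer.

#0=i has no predecessor
#1=m has no predecessor
#2=i depends on [0:i]
#3=m depends on [1:m]
#4=i depends on [2:i]
#5=i depends on [4:i]
sources: [0:i, 1:m]
N(rest) = Σ N(rest − s) over sources s of rest; N(one piece) = 1:
  size 1 → [3]=1  [5]=1
  size 2 → [1,3]=1  [3,5]=2  [4,5]=1
  size 3 → [1,3,5]=3  [2,4,5]=1  [3,4,5]=3
  size 4 → [0,2,4,5]=1  [1,3,4,5]=6  [2,3,4,5]=4
  first=0(i) contributes 10
  first=1(m) contributes 5
|[w]| = 15

15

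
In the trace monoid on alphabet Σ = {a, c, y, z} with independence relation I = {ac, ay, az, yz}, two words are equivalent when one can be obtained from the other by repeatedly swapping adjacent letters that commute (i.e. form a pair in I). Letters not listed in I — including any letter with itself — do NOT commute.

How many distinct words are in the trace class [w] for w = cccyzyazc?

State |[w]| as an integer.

54

piece 0:c — minimal
piece 1:c rests on {0:c}
piece 2:c rests on {1:c}
piece 3:y rests on {2:c}
piece 4:z rests on {2:c}
piece 5:y rests on {3:y}
piece 6:a — minimal
piece 7:z rests on {4:z}
piece 8:c rests on {5:y, 7:z}
minimal pieces: {0:c, 6:a}
ways to finish when only these pieces remain (= sum over removing one remaining piece with nothing left below it):
  1 left: {6}→1  {8}→1
  2 left: {5,8}→1  {6,8}→2  {7,8}→1
  3 left: {3,5,8}→1  {4,7,8}→1  {5,6,8}→3  {5,7,8}→2  {6,7,8}→3
  4 left: {3,5,6,8}→4  {3,5,7,8}→3  {4,5,7,8}→3  {4,6,7,8}→4  {5,6,7,8}→8
  5 left: {3,4,5,7,8}→6  {3,5,6,7,8}→15  {4,5,6,7,8}→15
  6 left: {2,3,4,5,7,8}→6  {3,4,5,6,7,8}→36
  7 left: {1,2,3,4,5,7,8}→6  {2,3,4,5,6,7,8}→42
  placing 0:c first → 48 extensions
  placing 6:a first → 6 extensions
total linear extensions = 54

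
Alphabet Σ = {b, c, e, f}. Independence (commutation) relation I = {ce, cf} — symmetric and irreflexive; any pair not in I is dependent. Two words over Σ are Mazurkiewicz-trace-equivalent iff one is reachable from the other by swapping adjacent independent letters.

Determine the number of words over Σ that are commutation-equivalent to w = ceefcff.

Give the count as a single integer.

21

drop 0:c onto floor
drop 1:e onto floor
drop 2:e onto {1:e}
drop 3:f onto {2:e}
drop 4:c onto {0:c}
drop 5:f onto {3:f}
drop 6:f onto {5:f}
ground layer = {0:c, 1:e}
drop-orders for the pieces not yet dropped (sum over which currently-grounded one goes next):
  1 to go: {4} 1  {6} 1
  2 to go: {0,4} 1  {4,6} 2  {5,6} 1
  3 to go: {0,4,6} 3  {3,5,6} 1  {4,5,6} 3
  4 to go: {0,4,5,6} 6  {2,3,5,6} 1  {3,4,5,6} 4
  5 to go: {0,3,4,5,6} 10  {1,2,3,5,6} 1  {2,3,4,5,6} 5
  if 0:c drops first: 6 orders
  if 1:e drops first: 15 orders
heap linearizations: 21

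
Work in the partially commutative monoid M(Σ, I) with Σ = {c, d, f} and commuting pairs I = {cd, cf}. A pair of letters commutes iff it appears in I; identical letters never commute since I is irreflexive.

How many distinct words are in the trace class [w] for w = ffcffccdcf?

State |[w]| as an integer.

drop 0:f onto floor
drop 1:f onto {0:f}
drop 2:c onto floor
drop 3:f onto {1:f}
drop 4:f onto {3:f}
drop 5:c onto {2:c}
drop 6:c onto {5:c}
drop 7:d onto {4:f}
drop 8:c onto {6:c}
drop 9:f onto {7:d}
ground layer = {0:f, 2:c}
drop-orders for the pieces not yet dropped (sum over which currently-grounded one goes next):
  1 to go: {8} 1  {9} 1
  2 to go: {6,8} 1  {7,9} 1  {8,9} 2
  3 to go: {4,7,9} 1  {5,6,8} 1  {6,8,9} 3  {7,8,9} 3
  4 to go: {2,5,6,8} 1  {3,4,7,9} 1  {4,7,8,9} 4  {5,6,8,9} 4  {6,7,8,9} 6
  5 to go: {1,3,4,7,9} 1  {2,5,6,8,9} 5  {3,4,7,8,9} 5  {4,6,7,8,9} 10  {5,6,7,8,9} 10
  6 to go: {0,1,3,4,7,9} 1  {1,3,4,7,8,9} 6  {2,5,6,7,8,9} 15  {3,4,6,7,8,9} 15  {4,5,6,7,8,9} 20
  7 to go: {0,1,3,4,7,8,9} 7  {1,3,4,6,7,8,9} 21  {2,4,5,6,7,8,9} 35  {3,4,5,6,7,8,9} 35
  8 to go: {0,1,3,4,6,7,8,9} 28  {1,3,4,5,6,7,8,9} 56  {2,3,4,5,6,7,8,9} 70
  if 0:f drops first: 126 orders
  if 2:c drops first: 84 orders
heap linearizations: 210

210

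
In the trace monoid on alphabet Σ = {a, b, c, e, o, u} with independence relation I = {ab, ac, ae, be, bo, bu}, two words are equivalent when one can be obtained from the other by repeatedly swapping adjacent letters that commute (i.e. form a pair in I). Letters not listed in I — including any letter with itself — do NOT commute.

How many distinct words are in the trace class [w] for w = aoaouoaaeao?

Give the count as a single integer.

4

#0=a has no predecessor
#1=o depends on [0:a]
#2=a depends on [1:o]
#3=o depends on [2:a]
#4=u depends on [3:o]
#5=o depends on [4:u]
#6=a depends on [5:o]
#7=a depends on [6:a]
#8=e depends on [5:o]
#9=a depends on [7:a]
#10=o depends on [8:e, 9:a]
sources: [0:a]
N(rest) = Σ N(rest − s) over sources s of rest; N(one piece) = 1:
  size 1 → [10]=1
  size 2 → [8,10]=1  [9,10]=1
  size 3 → [7,9,10]=1  [8,9,10]=2
  size 4 → [6,7,9,10]=1  [7,8,9,10]=3
  size 5 → [6,7,8,9,10]=4
  size 6 → [5,6,7,8,9,10]=4
  size 7 → [4,5,6,7,8,9,10]=4
  size 8 → [3,4,5,6,7,8,9,10]=4
  size 9 → [2,3,4,5,6,7,8,9,10]=4
  first=0(a) contributes 4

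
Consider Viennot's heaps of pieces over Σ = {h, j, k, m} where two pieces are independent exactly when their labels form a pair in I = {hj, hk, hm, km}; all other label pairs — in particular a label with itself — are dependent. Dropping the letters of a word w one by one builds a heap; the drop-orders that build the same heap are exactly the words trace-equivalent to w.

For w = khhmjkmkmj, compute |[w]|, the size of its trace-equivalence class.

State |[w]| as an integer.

540

piece 0:k — minimal
piece 1:h — minimal
piece 2:h rests on {1:h}
piece 3:m — minimal
piece 4:j rests on {0:k, 3:m}
piece 5:k rests on {4:j}
piece 6:m rests on {4:j}
piece 7:k rests on {5:k}
piece 8:m rests on {6:m}
piece 9:j rests on {7:k, 8:m}
minimal pieces: {0:k, 1:h, 3:m}
ways to finish when only these pieces remain (= sum over removing one remaining piece with nothing left below it):
  1 left: {2}→1  {9}→1
  2 left: {1,2}→1  {2,9}→2  {7,9}→1  {8,9}→1
  3 left: {1,2,9}→3  {2,7,9}→3  {2,8,9}→3  {5,7,9}→1  {6,8,9}→1  {7,8,9}→2
  4 left: {1,2,7,9}→6  {1,2,8,9}→6  {2,5,7,9}→4  {2,6,8,9}→4  {2,7,8,9}→8  {5,7,8,9}→3  {6,7,8,9}→3
  5 left: {1,2,5,7,9}→10  {1,2,6,8,9}→10  {1,2,7,8,9}→20  {2,5,7,8,9}→15  {2,6,7,8,9}→15  {5,6,7,8,9}→6
  6 left: {1,2,5,7,8,9}→45  {1,2,6,7,8,9}→45  {2,5,6,7,8,9}→36  {4,5,6,7,8,9}→6
  7 left: {0,4,5,6,7,8,9}→6  {1,2,5,6,7,8,9}→126  {2,4,5,6,7,8,9}→42  {3,4,5,6,7,8,9}→6
  8 left: {0,2,4,5,6,7,8,9}→48  {0,3,4,5,6,7,8,9}→12  {1,2,4,5,6,7,8,9}→168  {2,3,4,5,6,7,8,9}→48
  placing 0:k first → 216 extensions
  placing 1:h first → 108 extensions
  placing 3:m first → 216 extensions
total linear extensions = 540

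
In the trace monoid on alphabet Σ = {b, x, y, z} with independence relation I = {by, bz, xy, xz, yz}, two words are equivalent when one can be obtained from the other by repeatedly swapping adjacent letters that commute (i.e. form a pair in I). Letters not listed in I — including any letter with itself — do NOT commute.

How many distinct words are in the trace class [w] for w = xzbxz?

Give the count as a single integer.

10

#0=x has no predecessor
#1=z has no predecessor
#2=b depends on [0:x]
#3=x depends on [2:b]
#4=z depends on [1:z]
sources: [0:x, 1:z]
N(rest) = Σ N(rest − s) over sources s of rest; N(one piece) = 1:
  size 1 → [3]=1  [4]=1
  size 2 → [1,4]=1  [2,3]=1  [3,4]=2
  size 3 → [0,2,3]=1  [1,3,4]=3  [2,3,4]=3
  first=0(x) contributes 6
  first=1(z) contributes 4
|[w]| = 10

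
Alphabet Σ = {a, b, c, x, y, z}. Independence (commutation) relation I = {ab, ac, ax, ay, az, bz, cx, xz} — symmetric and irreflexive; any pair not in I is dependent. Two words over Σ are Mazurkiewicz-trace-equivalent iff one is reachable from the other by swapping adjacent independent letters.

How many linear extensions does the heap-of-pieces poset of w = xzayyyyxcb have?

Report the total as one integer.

40

0(x) covers ∅
1(z) covers ∅
2(a) covers ∅
3(y) covers 0:x, 1:z
4(y) covers 3:y
5(y) covers 4:y
6(y) covers 5:y
7(x) covers 6:y
8(c) covers 6:y
9(b) covers 7:x, 8:c
floor of heap: 0:x, 1:z, 2:a
completions by unplaced set U, small U first (add the entries for U minus each lowest piece of U):
  |U|=1: {2}:1  {9}:1
  |U|=2: {2,9}:2  {7,9}:1  {8,9}:1
  |U|=3: {2,7,9}:3  {2,8,9}:3  {7,8,9}:2
  |U|=4: {2,7,8,9}:8  {6,7,8,9}:2
  |U|=5: {2,6,7,8,9}:10  {5,6,7,8,9}:2
  |U|=6: {2,5,6,7,8,9}:12  {4,5,6,7,8,9}:2
  |U|=7: {2,4,5,6,7,8,9}:14  {3,4,5,6,7,8,9}:2
  |U|=8: {0,3,4,5,6,7,8,9}:2  {1,3,4,5,6,7,8,9}:2  {2,3,4,5,6,7,8,9}:16
  start at 0(x): 18
  start at 1(z): 18
  start at 2(a): 4
sum over floor = 40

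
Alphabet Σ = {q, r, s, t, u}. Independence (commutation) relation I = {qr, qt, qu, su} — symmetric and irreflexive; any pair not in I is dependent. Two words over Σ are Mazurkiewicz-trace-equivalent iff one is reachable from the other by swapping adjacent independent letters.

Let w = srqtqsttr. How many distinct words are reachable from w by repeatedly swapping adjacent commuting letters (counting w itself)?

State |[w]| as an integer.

piece 0:s — minimal
piece 1:r rests on {0:s}
piece 2:q rests on {0:s}
piece 3:t rests on {1:r}
piece 4:q rests on {2:q}
piece 5:s rests on {3:t, 4:q}
piece 6:t rests on {5:s}
piece 7:t rests on {6:t}
piece 8:r rests on {7:t}
minimal pieces: {0:s}
ways to finish when only these pieces remain (= sum over removing one remaining piece with nothing left below it):
  1 left: {8}→1
  2 left: {7,8}→1
  3 left: {6,7,8}→1
  4 left: {5,6,7,8}→1
  5 left: {3,5,6,7,8}→1  {4,5,6,7,8}→1
  6 left: {1,3,5,6,7,8}→1  {2,4,5,6,7,8}→1  {3,4,5,6,7,8}→2
  7 left: {1,3,4,5,6,7,8}→3  {2,3,4,5,6,7,8}→3
  placing 0:s first → 6 extensions

6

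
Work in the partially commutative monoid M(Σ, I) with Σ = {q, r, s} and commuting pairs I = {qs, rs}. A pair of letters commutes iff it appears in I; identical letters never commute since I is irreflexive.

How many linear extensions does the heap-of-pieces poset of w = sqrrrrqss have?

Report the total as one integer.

#0=s has no predecessor
#1=q has no predecessor
#2=r depends on [1:q]
#3=r depends on [2:r]
#4=r depends on [3:r]
#5=r depends on [4:r]
#6=q depends on [5:r]
#7=s depends on [0:s]
#8=s depends on [7:s]
sources: [0:s, 1:q]
N(rest) = Σ N(rest − s) over sources s of rest; N(one piece) = 1:
  size 1 → [6]=1  [8]=1
  size 2 → [5,6]=1  [6,8]=2  [7,8]=1
  size 3 → [0,7,8]=1  [4,5,6]=1  [5,6,8]=3  [6,7,8]=3
  size 4 → [0,6,7,8]=4  [3,4,5,6]=1  [4,5,6,8]=4  [5,6,7,8]=6
  size 5 → [0,5,6,7,8]=10  [2,3,4,5,6]=1  [3,4,5,6,8]=5  [4,5,6,7,8]=10
  size 6 → [0,4,5,6,7,8]=20  [1,2,3,4,5,6]=1  [2,3,4,5,6,8]=6  [3,4,5,6,7,8]=15
  size 7 → [0,3,4,5,6,7,8]=35  [1,2,3,4,5,6,8]=7  [2,3,4,5,6,7,8]=21
  first=0(s) contributes 28
  first=1(q) contributes 56
|[w]| = 84

84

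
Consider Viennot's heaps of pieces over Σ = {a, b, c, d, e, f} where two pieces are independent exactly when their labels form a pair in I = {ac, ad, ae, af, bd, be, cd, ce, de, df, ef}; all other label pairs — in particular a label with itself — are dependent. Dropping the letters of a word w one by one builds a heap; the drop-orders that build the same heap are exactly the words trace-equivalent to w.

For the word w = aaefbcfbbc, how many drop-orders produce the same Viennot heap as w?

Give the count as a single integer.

drop 0:a onto floor
drop 1:a onto {0:a}
drop 2:e onto floor
drop 3:f onto floor
drop 4:b onto {1:a, 3:f}
drop 5:c onto {4:b}
drop 6:f onto {5:c}
drop 7:b onto {6:f}
drop 8:b onto {7:b}
drop 9:c onto {8:b}
ground layer = {0:a, 2:e, 3:f}
drop-orders for the pieces not yet dropped (sum over which currently-grounded one goes next):
  1 to go: {2} 1  {9} 1
  2 to go: {2,9} 2  {8,9} 1
  3 to go: {2,8,9} 3  {7,8,9} 1
  4 to go: {2,7,8,9} 4  {6,7,8,9} 1
  5 to go: {2,6,7,8,9} 5  {5,6,7,8,9} 1
  6 to go: {2,5,6,7,8,9} 6  {4,5,6,7,8,9} 1
  7 to go: {1,4,5,6,7,8,9} 1  {2,4,5,6,7,8,9} 7  {3,4,5,6,7,8,9} 1
  8 to go: {0,1,4,5,6,7,8,9} 1  {1,2,4,5,6,7,8,9} 8  {1,3,4,5,6,7,8,9} 2  {2,3,4,5,6,7,8,9} 8
  if 0:a drops first: 18 orders
  if 2:e drops first: 3 orders
  if 3:f drops first: 9 orders
heap linearizations: 30

30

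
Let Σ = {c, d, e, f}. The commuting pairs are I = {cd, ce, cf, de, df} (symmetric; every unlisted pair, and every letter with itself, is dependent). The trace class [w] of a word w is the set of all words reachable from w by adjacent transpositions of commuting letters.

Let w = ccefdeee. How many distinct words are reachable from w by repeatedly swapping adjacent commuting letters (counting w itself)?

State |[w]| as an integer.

168

piece 0:c — minimal
piece 1:c rests on {0:c}
piece 2:e — minimal
piece 3:f rests on {2:e}
piece 4:d — minimal
piece 5:e rests on {3:f}
piece 6:e rests on {5:e}
piece 7:e rests on {6:e}
minimal pieces: {0:c, 2:e, 4:d}
ways to finish when only these pieces remain (= sum over removing one remaining piece with nothing left below it):
  1 left: {1}→1  {4}→1  {7}→1
  2 left: {0,1}→1  {1,4}→2  {1,7}→2  {4,7}→2  {6,7}→1
  3 left: {0,1,4}→3  {0,1,7}→3  {1,4,7}→6  {1,6,7}→3  {4,6,7}→3  {5,6,7}→1
  4 left: {0,1,4,7}→12  {0,1,6,7}→6  {1,4,6,7}→12  {1,5,6,7}→4  {3,5,6,7}→1  {4,5,6,7}→4
  5 left: {0,1,4,6,7}→30  {0,1,5,6,7}→10  {1,3,5,6,7}→5  {1,4,5,6,7}→20  {2,3,5,6,7}→1  {3,4,5,6,7}→5
  6 left: {0,1,3,5,6,7}→15  {0,1,4,5,6,7}→60  {1,2,3,5,6,7}→6  {1,3,4,5,6,7}→30  {2,3,4,5,6,7}→6
  placing 0:c first → 42 extensions
  placing 2:e first → 105 extensions
  placing 4:d first → 21 extensions
total linear extensions = 168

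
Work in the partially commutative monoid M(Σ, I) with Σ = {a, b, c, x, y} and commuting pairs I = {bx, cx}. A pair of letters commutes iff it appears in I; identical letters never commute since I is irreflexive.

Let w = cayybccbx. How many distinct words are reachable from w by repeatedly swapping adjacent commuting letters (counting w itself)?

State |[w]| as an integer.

piece 0:c — minimal
piece 1:a rests on {0:c}
piece 2:y rests on {1:a}
piece 3:y rests on {2:y}
piece 4:b rests on {3:y}
piece 5:c rests on {4:b}
piece 6:c rests on {5:c}
piece 7:b rests on {6:c}
piece 8:x rests on {3:y}
minimal pieces: {0:c}
ways to finish when only these pieces remain (= sum over removing one remaining piece with nothing left below it):
  1 left: {7}→1  {8}→1
  2 left: {6,7}→1  {7,8}→2
  3 left: {5,6,7}→1  {6,7,8}→3
  4 left: {4,5,6,7}→1  {5,6,7,8}→4
  5 left: {4,5,6,7,8}→5
  6 left: {3,4,5,6,7,8}→5
  7 left: {2,3,4,5,6,7,8}→5
  placing 0:c first → 5 extensions

5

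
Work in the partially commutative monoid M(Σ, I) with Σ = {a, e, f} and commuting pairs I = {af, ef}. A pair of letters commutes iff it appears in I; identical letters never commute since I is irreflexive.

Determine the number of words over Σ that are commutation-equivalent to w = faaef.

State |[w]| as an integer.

drop 0:f onto floor
drop 1:a onto floor
drop 2:a onto {1:a}
drop 3:e onto {2:a}
drop 4:f onto {0:f}
ground layer = {0:f, 1:a}
drop-orders for the pieces not yet dropped (sum over which currently-grounded one goes next):
  1 to go: {3} 1  {4} 1
  2 to go: {0,4} 1  {2,3} 1  {3,4} 2
  3 to go: {0,3,4} 3  {1,2,3} 1  {2,3,4} 3
  if 0:f drops first: 4 orders
  if 1:a drops first: 6 orders
heap linearizations: 10

10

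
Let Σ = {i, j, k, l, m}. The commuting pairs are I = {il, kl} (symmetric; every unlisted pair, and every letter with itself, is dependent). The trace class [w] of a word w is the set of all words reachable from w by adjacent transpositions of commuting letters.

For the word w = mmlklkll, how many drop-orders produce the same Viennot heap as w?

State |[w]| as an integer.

15

piece 0:m — minimal
piece 1:m rests on {0:m}
piece 2:l rests on {1:m}
piece 3:k rests on {1:m}
piece 4:l rests on {2:l}
piece 5:k rests on {3:k}
piece 6:l rests on {4:l}
piece 7:l rests on {6:l}
minimal pieces: {0:m}
ways to finish when only these pieces remain (= sum over removing one remaining piece with nothing left below it):
  1 left: {5}→1  {7}→1
  2 left: {3,5}→1  {5,7}→2  {6,7}→1
  3 left: {3,5,7}→3  {4,6,7}→1  {5,6,7}→3
  4 left: {2,4,6,7}→1  {3,5,6,7}→6  {4,5,6,7}→4
  5 left: {2,4,5,6,7}→5  {3,4,5,6,7}→10
  6 left: {2,3,4,5,6,7}→15
  placing 0:m first → 15 extensions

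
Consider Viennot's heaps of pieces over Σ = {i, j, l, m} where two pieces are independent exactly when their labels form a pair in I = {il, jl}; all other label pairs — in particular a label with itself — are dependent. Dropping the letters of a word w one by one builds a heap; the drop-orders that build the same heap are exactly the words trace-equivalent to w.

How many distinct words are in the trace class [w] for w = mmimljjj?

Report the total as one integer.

4

piece 0:m — minimal
piece 1:m rests on {0:m}
piece 2:i rests on {1:m}
piece 3:m rests on {2:i}
piece 4:l rests on {3:m}
piece 5:j rests on {3:m}
piece 6:j rests on {5:j}
piece 7:j rests on {6:j}
minimal pieces: {0:m}
ways to finish when only these pieces remain (= sum over removing one remaining piece with nothing left below it):
  1 left: {4}→1  {7}→1
  2 left: {4,7}→2  {6,7}→1
  3 left: {4,6,7}→3  {5,6,7}→1
  4 left: {4,5,6,7}→4
  5 left: {3,4,5,6,7}→4
  6 left: {2,3,4,5,6,7}→4
  placing 0:m first → 4 extensions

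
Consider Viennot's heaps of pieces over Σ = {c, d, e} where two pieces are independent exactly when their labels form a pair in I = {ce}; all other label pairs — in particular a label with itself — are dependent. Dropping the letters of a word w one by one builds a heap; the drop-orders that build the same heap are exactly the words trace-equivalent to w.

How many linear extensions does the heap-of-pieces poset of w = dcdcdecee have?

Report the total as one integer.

drop 0:d onto floor
drop 1:c onto {0:d}
drop 2:d onto {1:c}
drop 3:c onto {2:d}
drop 4:d onto {3:c}
drop 5:e onto {4:d}
drop 6:c onto {4:d}
drop 7:e onto {5:e}
drop 8:e onto {7:e}
ground layer = {0:d}
drop-orders for the pieces not yet dropped (sum over which currently-grounded one goes next):
  1 to go: {6} 1  {8} 1
  2 to go: {6,8} 2  {7,8} 1
  3 to go: {5,7,8} 1  {6,7,8} 3
  4 to go: {5,6,7,8} 4
  5 to go: {4,5,6,7,8} 4
  6 to go: {3,4,5,6,7,8} 4
  7 to go: {2,3,4,5,6,7,8} 4
  if 0:d drops first: 4 orders

4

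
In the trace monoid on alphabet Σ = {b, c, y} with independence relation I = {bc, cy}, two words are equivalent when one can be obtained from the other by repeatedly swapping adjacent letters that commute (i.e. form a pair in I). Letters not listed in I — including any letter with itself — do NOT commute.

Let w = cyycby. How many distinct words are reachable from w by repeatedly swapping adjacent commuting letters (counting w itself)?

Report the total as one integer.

15

drop 0:c onto floor
drop 1:y onto floor
drop 2:y onto {1:y}
drop 3:c onto {0:c}
drop 4:b onto {2:y}
drop 5:y onto {4:b}
ground layer = {0:c, 1:y}
drop-orders for the pieces not yet dropped (sum over which currently-grounded one goes next):
  1 to go: {3} 1  {5} 1
  2 to go: {0,3} 1  {3,5} 2  {4,5} 1
  3 to go: {0,3,5} 3  {2,4,5} 1  {3,4,5} 3
  4 to go: {0,3,4,5} 6  {1,2,4,5} 1  {2,3,4,5} 4
  if 0:c drops first: 5 orders
  if 1:y drops first: 10 orders
heap linearizations: 15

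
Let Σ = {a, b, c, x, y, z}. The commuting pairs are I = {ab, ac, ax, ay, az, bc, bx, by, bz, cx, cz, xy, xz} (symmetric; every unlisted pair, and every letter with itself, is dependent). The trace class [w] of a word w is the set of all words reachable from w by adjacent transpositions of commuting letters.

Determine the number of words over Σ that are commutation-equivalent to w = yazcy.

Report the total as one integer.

10

0(y) covers ∅
1(a) covers ∅
2(z) covers 0:y
3(c) covers 0:y
4(y) covers 2:z, 3:c
floor of heap: 0:y, 1:a
completions by unplaced set U, small U first (add the entries for U minus each lowest piece of U):
  |U|=1: {1}:1  {4}:1
  |U|=2: {1,4}:2  {2,4}:1  {3,4}:1
  |U|=3: {1,2,4}:3  {1,3,4}:3  {2,3,4}:2
  start at 0(y): 8
  start at 1(a): 2
sum over floor = 10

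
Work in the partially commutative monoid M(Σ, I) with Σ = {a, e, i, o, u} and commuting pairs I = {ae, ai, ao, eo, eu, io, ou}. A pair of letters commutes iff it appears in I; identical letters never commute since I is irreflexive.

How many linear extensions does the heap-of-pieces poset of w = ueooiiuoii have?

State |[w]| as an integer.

piece 0:u — minimal
piece 1:e — minimal
piece 2:o — minimal
piece 3:o rests on {2:o}
piece 4:i rests on {0:u, 1:e}
piece 5:i rests on {4:i}
piece 6:u rests on {5:i}
piece 7:o rests on {3:o}
piece 8:i rests on {6:u}
piece 9:i rests on {8:i}
minimal pieces: {0:u, 1:e, 2:o}
ways to finish when only these pieces remain (= sum over removing one remaining piece with nothing left below it):
  1 left: {7}→1  {9}→1
  2 left: {3,7}→1  {7,9}→2  {8,9}→1
  3 left: {2,3,7}→1  {3,7,9}→3  {6,8,9}→1  {7,8,9}→3
  4 left: {2,3,7,9}→4  {3,7,8,9}→6  {5,6,8,9}→1  {6,7,8,9}→4
  5 left: {2,3,7,8,9}→10  {3,6,7,8,9}→10  {4,5,6,8,9}→1  {5,6,7,8,9}→5
  6 left: {0,4,5,6,8,9}→1  {1,4,5,6,8,9}→1  {2,3,6,7,8,9}→20  {3,5,6,7,8,9}→15  {4,5,6,7,8,9}→6
  7 left: {0,1,4,5,6,8,9}→2  {0,4,5,6,7,8,9}→7  {1,4,5,6,7,8,9}→7  {2,3,5,6,7,8,9}→35  {3,4,5,6,7,8,9}→21
  8 left: {0,1,4,5,6,7,8,9}→16  {0,3,4,5,6,7,8,9}→28  {1,3,4,5,6,7,8,9}→28  {2,3,4,5,6,7,8,9}→56
  placing 0:u first → 84 extensions
  placing 1:e first → 84 extensions
  placing 2:o first → 72 extensions
total linear extensions = 240

240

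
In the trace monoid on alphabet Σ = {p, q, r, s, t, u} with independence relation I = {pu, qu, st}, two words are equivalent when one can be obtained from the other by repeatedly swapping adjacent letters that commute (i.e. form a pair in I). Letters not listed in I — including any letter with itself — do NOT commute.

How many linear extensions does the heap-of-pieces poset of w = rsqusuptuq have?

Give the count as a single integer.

drop 0:r onto floor
drop 1:s onto {0:r}
drop 2:q onto {1:s}
drop 3:u onto {1:s}
drop 4:s onto {2:q, 3:u}
drop 5:u onto {4:s}
drop 6:p onto {4:s}
drop 7:t onto {5:u, 6:p}
drop 8:u onto {7:t}
drop 9:q onto {7:t}
ground layer = {0:r}
drop-orders for the pieces not yet dropped (sum over which currently-grounded one goes next):
  1 to go: {8} 1  {9} 1
  2 to go: {8,9} 2
  3 to go: {7,8,9} 2
  4 to go: {5,7,8,9} 2  {6,7,8,9} 2
  5 to go: {5,6,7,8,9} 4
  6 to go: {4,5,6,7,8,9} 4
  7 to go: {2,4,5,6,7,8,9} 4  {3,4,5,6,7,8,9} 4
  8 to go: {2,3,4,5,6,7,8,9} 8
  if 0:r drops first: 8 orders

8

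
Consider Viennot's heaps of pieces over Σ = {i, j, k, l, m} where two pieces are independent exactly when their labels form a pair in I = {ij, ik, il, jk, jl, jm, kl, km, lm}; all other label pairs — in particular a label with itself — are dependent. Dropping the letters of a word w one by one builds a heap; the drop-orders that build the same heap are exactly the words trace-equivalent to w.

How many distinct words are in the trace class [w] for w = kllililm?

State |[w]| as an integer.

drop 0:k onto floor
drop 1:l onto floor
drop 2:l onto {1:l}
drop 3:i onto floor
drop 4:l onto {2:l}
drop 5:i onto {3:i}
drop 6:l onto {4:l}
drop 7:m onto {5:i}
ground layer = {0:k, 1:l, 3:i}
drop-orders for the pieces not yet dropped (sum over which currently-grounded one goes next):
  1 to go: {0} 1  {6} 1  {7} 1
  2 to go: {0,6} 2  {0,7} 2  {4,6} 1  {5,7} 1  {6,7} 2
  3 to go: {0,4,6} 3  {0,5,7} 3  {0,6,7} 6  {2,4,6} 1  {3,5,7} 1  {4,6,7} 3  {5,6,7} 3
  4 to go: {0,2,4,6} 4  {0,3,5,7} 4  {0,4,6,7} 12  {0,5,6,7} 12  {1,2,4,6} 1  {2,4,6,7} 4  {3,5,6,7} 4  {4,5,6,7} 6
  5 to go: {0,1,2,4,6} 5  {0,2,4,6,7} 20  {0,3,5,6,7} 20  {0,4,5,6,7} 30  {1,2,4,6,7} 5  {2,4,5,6,7} 10  {3,4,5,6,7} 10
  6 to go: {0,1,2,4,6,7} 30  {0,2,4,5,6,7} 60  {0,3,4,5,6,7} 60  {1,2,4,5,6,7} 15  {2,3,4,5,6,7} 20
  if 0:k drops first: 35 orders
  if 1:l drops first: 140 orders
  if 3:i drops first: 105 orders
heap linearizations: 280

280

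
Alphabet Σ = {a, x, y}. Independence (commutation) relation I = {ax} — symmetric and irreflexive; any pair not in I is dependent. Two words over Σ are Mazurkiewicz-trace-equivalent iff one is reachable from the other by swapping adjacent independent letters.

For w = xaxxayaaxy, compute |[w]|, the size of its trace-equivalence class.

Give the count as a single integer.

drop 0:x onto floor
drop 1:a onto floor
drop 2:x onto {0:x}
drop 3:x onto {2:x}
drop 4:a onto {1:a}
drop 5:y onto {3:x, 4:a}
drop 6:a onto {5:y}
drop 7:a onto {6:a}
drop 8:x onto {5:y}
drop 9:y onto {7:a, 8:x}
ground layer = {0:x, 1:a}
drop-orders for the pieces not yet dropped (sum over which currently-grounded one goes next):
  1 to go: {9} 1
  2 to go: {7,9} 1  {8,9} 1
  3 to go: {6,7,9} 1  {7,8,9} 2
  4 to go: {6,7,8,9} 3
  5 to go: {5,6,7,8,9} 3
  6 to go: {3,5,6,7,8,9} 3  {4,5,6,7,8,9} 3
  7 to go: {1,4,5,6,7,8,9} 3  {2,3,5,6,7,8,9} 3  {3,4,5,6,7,8,9} 6
  8 to go: {0,2,3,5,6,7,8,9} 3  {1,3,4,5,6,7,8,9} 9  {2,3,4,5,6,7,8,9} 9
  if 0:x drops first: 18 orders
  if 1:a drops first: 12 orders
heap linearizations: 30

30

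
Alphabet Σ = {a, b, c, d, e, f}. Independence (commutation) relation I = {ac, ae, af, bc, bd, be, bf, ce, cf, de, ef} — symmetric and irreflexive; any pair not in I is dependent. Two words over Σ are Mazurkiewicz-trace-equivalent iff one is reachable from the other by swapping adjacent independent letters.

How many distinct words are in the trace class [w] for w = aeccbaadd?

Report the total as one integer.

drop 0:a onto floor
drop 1:e onto floor
drop 2:c onto floor
drop 3:c onto {2:c}
drop 4:b onto {0:a}
drop 5:a onto {4:b}
drop 6:a onto {5:a}
drop 7:d onto {3:c, 6:a}
drop 8:d onto {7:d}
ground layer = {0:a, 1:e, 2:c}
drop-orders for the pieces not yet dropped (sum over which currently-grounded one goes next):
  1 to go: {1} 1  {8} 1
  2 to go: {1,8} 2  {7,8} 1
  3 to go: {1,7,8} 3  {3,7,8} 1  {6,7,8} 1
  4 to go: {1,3,7,8} 4  {1,6,7,8} 4  {2,3,7,8} 1  {3,6,7,8} 2  {5,6,7,8} 1
  5 to go: {1,2,3,7,8} 5  {1,3,6,7,8} 10  {1,5,6,7,8} 5  {2,3,6,7,8} 3  {3,5,6,7,8} 3  {4,5,6,7,8} 1
  6 to go: {0,4,5,6,7,8} 1  {1,2,3,6,7,8} 18  {1,3,5,6,7,8} 18  {1,4,5,6,7,8} 6  {2,3,5,6,7,8} 6  {3,4,5,6,7,8} 4
  7 to go: {0,1,4,5,6,7,8} 7  {0,3,4,5,6,7,8} 5  {1,2,3,5,6,7,8} 42  {1,3,4,5,6,7,8} 28  {2,3,4,5,6,7,8} 10
  if 0:a drops first: 80 orders
  if 1:e drops first: 15 orders
  if 2:c drops first: 40 orders
heap linearizations: 135

135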